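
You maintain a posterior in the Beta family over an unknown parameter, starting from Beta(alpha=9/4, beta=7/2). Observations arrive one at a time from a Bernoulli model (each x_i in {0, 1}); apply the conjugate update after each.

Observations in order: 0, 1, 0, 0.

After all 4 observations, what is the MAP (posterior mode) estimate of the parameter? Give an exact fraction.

9/31

obs 1: x=0 → posterior Beta(9/4, 9/2)
obs 2: x=1 → posterior Beta(13/4, 9/2)
obs 3: x=0 → posterior Beta(13/4, 11/2)
obs 4: x=0 → posterior Beta(13/4, 13/2)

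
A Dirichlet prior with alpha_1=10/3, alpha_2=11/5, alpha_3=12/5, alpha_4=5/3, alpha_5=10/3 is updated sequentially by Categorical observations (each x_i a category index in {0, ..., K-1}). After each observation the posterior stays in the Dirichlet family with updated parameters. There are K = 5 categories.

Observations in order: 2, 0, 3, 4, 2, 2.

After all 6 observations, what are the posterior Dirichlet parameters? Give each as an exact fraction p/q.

alpha_1=13/3, alpha_2=11/5, alpha_3=27/5, alpha_4=8/3, alpha_5=13/3

obs 1: x=2 → posterior Dirichlet(10/3, 11/5, 17/5, 5/3, 10/3)
obs 2: x=0 → posterior Dirichlet(13/3, 11/5, 17/5, 5/3, 10/3)
obs 3: x=3 → posterior Dirichlet(13/3, 11/5, 17/5, 8/3, 10/3)
obs 4: x=4 → posterior Dirichlet(13/3, 11/5, 17/5, 8/3, 13/3)
obs 5: x=2 → posterior Dirichlet(13/3, 11/5, 22/5, 8/3, 13/3)
obs 6: x=2 → posterior Dirichlet(13/3, 11/5, 27/5, 8/3, 13/3)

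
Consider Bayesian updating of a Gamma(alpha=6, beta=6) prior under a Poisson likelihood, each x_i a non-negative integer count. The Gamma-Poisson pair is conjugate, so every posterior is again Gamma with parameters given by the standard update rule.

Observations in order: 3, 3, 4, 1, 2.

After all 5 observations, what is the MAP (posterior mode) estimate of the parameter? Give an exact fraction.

obs 1: x=3 → posterior Gamma(9, 7)
obs 2: x=3 → posterior Gamma(12, 8)
obs 3: x=4 → posterior Gamma(16, 9)
obs 4: x=1 → posterior Gamma(17, 10)
obs 5: x=2 → posterior Gamma(19, 11)

18/11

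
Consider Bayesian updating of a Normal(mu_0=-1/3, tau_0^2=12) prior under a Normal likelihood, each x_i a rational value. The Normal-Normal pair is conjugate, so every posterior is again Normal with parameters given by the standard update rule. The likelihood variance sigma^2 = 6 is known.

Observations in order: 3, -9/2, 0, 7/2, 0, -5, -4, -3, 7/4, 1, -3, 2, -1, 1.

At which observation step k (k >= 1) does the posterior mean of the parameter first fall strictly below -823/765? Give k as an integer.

obs 1: x=3 → posterior Normal(17/9, 4)
obs 2: x=-9/2 → posterior Normal(-2/3, 12/5)
obs 3: x=0 → posterior Normal(-10/21, 12/7)
obs 4: x=7/2 → posterior Normal(11/27, 4/3)
obs 5: x=0 → posterior Normal(1/3, 12/11)
obs 6: x=-5 → posterior Normal(-19/39, 12/13)
obs 7: x=-4 → posterior Normal(-43/45, 4/5)
obs 8: x=-3 → posterior Normal(-61/51, 12/17)
obs 9: x=7/4 → posterior Normal(-101/114, 12/19)
obs 10: x=1 → posterior Normal(-89/126, 4/7)
obs 11: x=-3 → posterior Normal(-125/138, 12/23)
obs 12: x=2 → posterior Normal(-101/150, 12/25)
obs 13: x=-1 → posterior Normal(-113/162, 4/9)
obs 14: x=1 → posterior Normal(-101/174, 12/29)

k = 8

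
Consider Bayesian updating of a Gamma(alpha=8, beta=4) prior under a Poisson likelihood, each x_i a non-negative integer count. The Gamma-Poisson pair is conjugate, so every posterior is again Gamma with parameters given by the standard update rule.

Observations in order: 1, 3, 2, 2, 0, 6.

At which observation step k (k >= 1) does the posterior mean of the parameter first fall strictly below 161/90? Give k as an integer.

k = 5

obs 1: x=1 → posterior Gamma(9, 5)
obs 2: x=3 → posterior Gamma(12, 6)
obs 3: x=2 → posterior Gamma(14, 7)
obs 4: x=2 → posterior Gamma(16, 8)
obs 5: x=0 → posterior Gamma(16, 9)
obs 6: x=6 → posterior Gamma(22, 10)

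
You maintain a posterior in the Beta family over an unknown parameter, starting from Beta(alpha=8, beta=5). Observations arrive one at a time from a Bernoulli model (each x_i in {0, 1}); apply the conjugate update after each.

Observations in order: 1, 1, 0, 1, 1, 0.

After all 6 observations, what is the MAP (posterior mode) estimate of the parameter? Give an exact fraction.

obs 1: x=1 → posterior Beta(9, 5)
obs 2: x=1 → posterior Beta(10, 5)
obs 3: x=0 → posterior Beta(10, 6)
obs 4: x=1 → posterior Beta(11, 6)
obs 5: x=1 → posterior Beta(12, 6)
obs 6: x=0 → posterior Beta(12, 7)

11/17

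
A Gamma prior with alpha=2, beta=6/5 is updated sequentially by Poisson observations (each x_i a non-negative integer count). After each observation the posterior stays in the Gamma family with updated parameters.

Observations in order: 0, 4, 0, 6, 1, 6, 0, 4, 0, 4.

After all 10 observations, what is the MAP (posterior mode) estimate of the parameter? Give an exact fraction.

obs 1: x=0 → posterior Gamma(2, 11/5)
obs 2: x=4 → posterior Gamma(6, 16/5)
obs 3: x=0 → posterior Gamma(6, 21/5)
obs 4: x=6 → posterior Gamma(12, 26/5)
obs 5: x=1 → posterior Gamma(13, 31/5)
obs 6: x=6 → posterior Gamma(19, 36/5)
obs 7: x=0 → posterior Gamma(19, 41/5)
obs 8: x=4 → posterior Gamma(23, 46/5)
obs 9: x=0 → posterior Gamma(23, 51/5)
obs 10: x=4 → posterior Gamma(27, 56/5)

65/28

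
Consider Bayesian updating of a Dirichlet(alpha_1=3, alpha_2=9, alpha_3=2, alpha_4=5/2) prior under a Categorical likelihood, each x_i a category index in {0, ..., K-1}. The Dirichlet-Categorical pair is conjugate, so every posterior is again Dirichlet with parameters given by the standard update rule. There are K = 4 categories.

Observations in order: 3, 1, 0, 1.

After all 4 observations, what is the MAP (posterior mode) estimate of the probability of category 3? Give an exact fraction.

5/33

obs 1: x=3 → posterior Dirichlet(3, 9, 2, 7/2)
obs 2: x=1 → posterior Dirichlet(3, 10, 2, 7/2)
obs 3: x=0 → posterior Dirichlet(4, 10, 2, 7/2)
obs 4: x=1 → posterior Dirichlet(4, 11, 2, 7/2)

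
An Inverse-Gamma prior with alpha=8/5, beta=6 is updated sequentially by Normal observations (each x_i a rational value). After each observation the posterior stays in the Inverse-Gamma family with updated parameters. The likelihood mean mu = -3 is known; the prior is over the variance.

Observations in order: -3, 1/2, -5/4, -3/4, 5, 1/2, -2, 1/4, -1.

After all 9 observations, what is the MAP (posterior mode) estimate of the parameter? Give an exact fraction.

obs 1: x=-3 → posterior Inverse-Gamma(21/10, 6)
obs 2: x=1/2 → posterior Inverse-Gamma(13/5, 97/8)
obs 3: x=-5/4 → posterior Inverse-Gamma(31/10, 437/32)
obs 4: x=-3/4 → posterior Inverse-Gamma(18/5, 259/16)
obs 5: x=5 → posterior Inverse-Gamma(41/10, 771/16)
obs 6: x=1/2 → posterior Inverse-Gamma(23/5, 869/16)
obs 7: x=-2 → posterior Inverse-Gamma(51/10, 877/16)
obs 8: x=1/4 → posterior Inverse-Gamma(28/5, 1923/32)
obs 9: x=-1 → posterior Inverse-Gamma(61/10, 1987/32)

9935/1136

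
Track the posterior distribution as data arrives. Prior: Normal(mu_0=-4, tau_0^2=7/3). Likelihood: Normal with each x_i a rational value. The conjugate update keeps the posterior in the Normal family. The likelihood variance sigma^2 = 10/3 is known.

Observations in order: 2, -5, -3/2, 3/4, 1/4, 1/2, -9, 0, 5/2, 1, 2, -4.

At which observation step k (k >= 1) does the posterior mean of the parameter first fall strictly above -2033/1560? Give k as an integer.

k = 6

obs 1: x=2 → posterior Normal(-26/17, 70/51)
obs 2: x=-5 → posterior Normal(-61/24, 35/36)
obs 3: x=-3/2 → posterior Normal(-143/62, 70/93)
obs 4: x=3/4 → posterior Normal(-265/152, 35/57)
obs 5: x=1/4 → posterior Normal(-43/30, 14/27)
obs 6: x=1/2 → posterior Normal(-61/52, 35/78)
obs 7: x=-9 → posterior Normal(-124/59, 70/177)
obs 8: x=0 → posterior Normal(-62/33, 35/99)
obs 9: x=5/2 → posterior Normal(-213/146, 70/219)
obs 10: x=1 → posterior Normal(-199/160, 7/24)
obs 11: x=2 → posterior Normal(-57/58, 70/261)
obs 12: x=-4 → posterior Normal(-227/188, 35/141)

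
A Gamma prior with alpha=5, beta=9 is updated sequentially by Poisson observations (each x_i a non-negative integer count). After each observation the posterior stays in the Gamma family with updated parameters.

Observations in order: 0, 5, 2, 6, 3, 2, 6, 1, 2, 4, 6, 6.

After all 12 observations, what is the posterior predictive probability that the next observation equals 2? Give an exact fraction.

obs 1: x=0 → posterior Gamma(5, 10)
obs 2: x=5 → posterior Gamma(10, 11)
obs 3: x=2 → posterior Gamma(12, 12)
obs 4: x=6 → posterior Gamma(18, 13)
obs 5: x=3 → posterior Gamma(21, 14)
obs 6: x=2 → posterior Gamma(23, 15)
obs 7: x=6 → posterior Gamma(29, 16)
obs 8: x=1 → posterior Gamma(30, 17)
obs 9: x=2 → posterior Gamma(32, 18)
obs 10: x=4 → posterior Gamma(36, 19)
obs 11: x=6 → posterior Gamma(42, 20)
obs 12: x=6 → posterior Gamma(48, 21)

430371478350239675462152158548876222184696407637062441497945763667/1652129379017814202254955532312589485537470062520826116766934499328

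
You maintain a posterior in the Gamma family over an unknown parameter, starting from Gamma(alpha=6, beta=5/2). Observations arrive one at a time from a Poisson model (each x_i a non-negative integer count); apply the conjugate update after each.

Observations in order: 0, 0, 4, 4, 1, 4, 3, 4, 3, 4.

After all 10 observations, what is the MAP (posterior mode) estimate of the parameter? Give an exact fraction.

64/25

obs 1: x=0 → posterior Gamma(6, 7/2)
obs 2: x=0 → posterior Gamma(6, 9/2)
obs 3: x=4 → posterior Gamma(10, 11/2)
obs 4: x=4 → posterior Gamma(14, 13/2)
obs 5: x=1 → posterior Gamma(15, 15/2)
obs 6: x=4 → posterior Gamma(19, 17/2)
obs 7: x=3 → posterior Gamma(22, 19/2)
obs 8: x=4 → posterior Gamma(26, 21/2)
obs 9: x=3 → posterior Gamma(29, 23/2)
obs 10: x=4 → posterior Gamma(33, 25/2)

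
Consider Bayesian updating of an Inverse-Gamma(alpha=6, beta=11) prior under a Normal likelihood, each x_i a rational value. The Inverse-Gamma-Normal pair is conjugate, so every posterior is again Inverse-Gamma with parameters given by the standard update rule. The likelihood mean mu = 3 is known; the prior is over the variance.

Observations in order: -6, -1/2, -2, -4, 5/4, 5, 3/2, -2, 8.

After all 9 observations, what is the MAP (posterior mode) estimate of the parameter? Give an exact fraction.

3977/368

obs 1: x=-6 → posterior Inverse-Gamma(13/2, 103/2)
obs 2: x=-1/2 → posterior Inverse-Gamma(7, 461/8)
obs 3: x=-2 → posterior Inverse-Gamma(15/2, 561/8)
obs 4: x=-4 → posterior Inverse-Gamma(8, 757/8)
obs 5: x=5/4 → posterior Inverse-Gamma(17/2, 3077/32)
obs 6: x=5 → posterior Inverse-Gamma(9, 3141/32)
obs 7: x=3/2 → posterior Inverse-Gamma(19/2, 3177/32)
obs 8: x=-2 → posterior Inverse-Gamma(10, 3577/32)
obs 9: x=8 → posterior Inverse-Gamma(21/2, 3977/32)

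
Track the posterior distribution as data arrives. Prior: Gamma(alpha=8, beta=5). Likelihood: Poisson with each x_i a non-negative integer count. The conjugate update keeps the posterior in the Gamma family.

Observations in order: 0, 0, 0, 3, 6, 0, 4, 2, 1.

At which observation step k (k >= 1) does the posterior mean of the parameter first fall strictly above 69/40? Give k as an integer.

obs 1: x=0 → posterior Gamma(8, 6)
obs 2: x=0 → posterior Gamma(8, 7)
obs 3: x=0 → posterior Gamma(8, 8)
obs 4: x=3 → posterior Gamma(11, 9)
obs 5: x=6 → posterior Gamma(17, 10)
obs 6: x=0 → posterior Gamma(17, 11)
obs 7: x=4 → posterior Gamma(21, 12)
obs 8: x=2 → posterior Gamma(23, 13)
obs 9: x=1 → posterior Gamma(24, 14)

k = 7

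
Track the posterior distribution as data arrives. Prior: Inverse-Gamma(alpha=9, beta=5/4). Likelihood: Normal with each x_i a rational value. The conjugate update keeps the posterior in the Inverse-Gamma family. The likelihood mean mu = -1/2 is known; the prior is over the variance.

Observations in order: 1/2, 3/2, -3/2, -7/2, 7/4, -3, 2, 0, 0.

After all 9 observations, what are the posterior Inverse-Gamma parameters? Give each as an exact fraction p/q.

obs 1: x=1/2 → posterior Inverse-Gamma(19/2, 7/4)
obs 2: x=3/2 → posterior Inverse-Gamma(10, 15/4)
obs 3: x=-3/2 → posterior Inverse-Gamma(21/2, 17/4)
obs 4: x=-7/2 → posterior Inverse-Gamma(11, 35/4)
obs 5: x=7/4 → posterior Inverse-Gamma(23/2, 361/32)
obs 6: x=-3 → posterior Inverse-Gamma(12, 461/32)
obs 7: x=2 → posterior Inverse-Gamma(25/2, 561/32)
obs 8: x=0 → posterior Inverse-Gamma(13, 565/32)
obs 9: x=0 → posterior Inverse-Gamma(27/2, 569/32)

alpha=27/2, beta=569/32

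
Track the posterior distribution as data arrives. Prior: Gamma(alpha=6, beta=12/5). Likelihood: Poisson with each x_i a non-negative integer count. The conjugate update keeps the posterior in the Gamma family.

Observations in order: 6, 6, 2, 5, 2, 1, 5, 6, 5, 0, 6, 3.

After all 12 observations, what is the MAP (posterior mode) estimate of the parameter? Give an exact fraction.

obs 1: x=6 → posterior Gamma(12, 17/5)
obs 2: x=6 → posterior Gamma(18, 22/5)
obs 3: x=2 → posterior Gamma(20, 27/5)
obs 4: x=5 → posterior Gamma(25, 32/5)
obs 5: x=2 → posterior Gamma(27, 37/5)
obs 6: x=1 → posterior Gamma(28, 42/5)
obs 7: x=5 → posterior Gamma(33, 47/5)
obs 8: x=6 → posterior Gamma(39, 52/5)
obs 9: x=5 → posterior Gamma(44, 57/5)
obs 10: x=0 → posterior Gamma(44, 62/5)
obs 11: x=6 → posterior Gamma(50, 67/5)
obs 12: x=3 → posterior Gamma(53, 72/5)

65/18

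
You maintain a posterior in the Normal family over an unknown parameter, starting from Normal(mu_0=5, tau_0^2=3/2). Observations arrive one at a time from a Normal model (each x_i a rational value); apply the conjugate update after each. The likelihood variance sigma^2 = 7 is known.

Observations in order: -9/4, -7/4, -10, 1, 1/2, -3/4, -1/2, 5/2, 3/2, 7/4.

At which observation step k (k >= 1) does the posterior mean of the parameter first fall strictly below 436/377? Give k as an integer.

k = 5

obs 1: x=-9/4 → posterior Normal(253/68, 21/17)
obs 2: x=-7/4 → posterior Normal(29/10, 21/20)
obs 3: x=-10 → posterior Normal(28/23, 21/23)
obs 4: x=1 → posterior Normal(31/26, 21/26)
obs 5: x=1/2 → posterior Normal(65/58, 21/29)
obs 6: x=-3/4 → posterior Normal(121/128, 21/32)
obs 7: x=-1/2 → posterior Normal(23/28, 3/5)
obs 8: x=5/2 → posterior Normal(145/152, 21/38)
obs 9: x=3/2 → posterior Normal(163/164, 21/41)
obs 10: x=7/4 → posterior Normal(23/22, 21/44)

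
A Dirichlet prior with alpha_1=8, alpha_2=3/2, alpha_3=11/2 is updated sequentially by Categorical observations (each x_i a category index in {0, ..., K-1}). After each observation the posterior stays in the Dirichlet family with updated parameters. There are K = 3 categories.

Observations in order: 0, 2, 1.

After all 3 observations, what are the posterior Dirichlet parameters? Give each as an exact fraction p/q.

alpha_1=9, alpha_2=5/2, alpha_3=13/2

obs 1: x=0 → posterior Dirichlet(9, 3/2, 11/2)
obs 2: x=2 → posterior Dirichlet(9, 3/2, 13/2)
obs 3: x=1 → posterior Dirichlet(9, 5/2, 13/2)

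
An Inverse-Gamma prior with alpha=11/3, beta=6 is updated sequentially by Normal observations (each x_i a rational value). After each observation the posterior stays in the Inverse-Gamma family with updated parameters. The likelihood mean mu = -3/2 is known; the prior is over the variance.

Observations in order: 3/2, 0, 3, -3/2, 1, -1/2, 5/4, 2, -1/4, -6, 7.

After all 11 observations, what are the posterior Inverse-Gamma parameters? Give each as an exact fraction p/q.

obs 1: x=3/2 → posterior Inverse-Gamma(25/6, 21/2)
obs 2: x=0 → posterior Inverse-Gamma(14/3, 93/8)
obs 3: x=3 → posterior Inverse-Gamma(31/6, 87/4)
obs 4: x=-3/2 → posterior Inverse-Gamma(17/3, 87/4)
obs 5: x=1 → posterior Inverse-Gamma(37/6, 199/8)
obs 6: x=-1/2 → posterior Inverse-Gamma(20/3, 203/8)
obs 7: x=5/4 → posterior Inverse-Gamma(43/6, 933/32)
obs 8: x=2 → posterior Inverse-Gamma(23/3, 1129/32)
obs 9: x=-1/4 → posterior Inverse-Gamma(49/6, 577/16)
obs 10: x=-6 → posterior Inverse-Gamma(26/3, 739/16)
obs 11: x=7 → posterior Inverse-Gamma(55/6, 1317/16)

alpha=55/6, beta=1317/16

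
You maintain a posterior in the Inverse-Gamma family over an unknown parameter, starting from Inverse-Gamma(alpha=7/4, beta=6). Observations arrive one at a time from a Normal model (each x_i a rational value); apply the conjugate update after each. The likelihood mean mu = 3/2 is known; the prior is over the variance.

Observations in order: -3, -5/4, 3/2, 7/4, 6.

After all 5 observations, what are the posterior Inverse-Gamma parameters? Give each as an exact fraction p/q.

obs 1: x=-3 → posterior Inverse-Gamma(9/4, 129/8)
obs 2: x=-5/4 → posterior Inverse-Gamma(11/4, 637/32)
obs 3: x=3/2 → posterior Inverse-Gamma(13/4, 637/32)
obs 4: x=7/4 → posterior Inverse-Gamma(15/4, 319/16)
obs 5: x=6 → posterior Inverse-Gamma(17/4, 481/16)

alpha=17/4, beta=481/16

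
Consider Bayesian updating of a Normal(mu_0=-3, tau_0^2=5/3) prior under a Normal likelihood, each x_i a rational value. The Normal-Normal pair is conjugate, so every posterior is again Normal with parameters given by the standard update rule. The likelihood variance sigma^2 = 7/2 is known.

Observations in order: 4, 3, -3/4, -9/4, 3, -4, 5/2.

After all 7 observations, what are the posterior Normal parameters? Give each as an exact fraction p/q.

mu_0=-8/91, tau_0^2=5/13

obs 1: x=4 → posterior Normal(-23/31, 35/31)
obs 2: x=3 → posterior Normal(7/41, 35/41)
obs 3: x=-3/4 → posterior Normal(-1/102, 35/51)
obs 4: x=-9/4 → posterior Normal(-23/61, 35/61)
obs 5: x=3 → posterior Normal(7/71, 35/71)
obs 6: x=-4 → posterior Normal(-11/27, 35/81)
obs 7: x=5/2 → posterior Normal(-8/91, 5/13)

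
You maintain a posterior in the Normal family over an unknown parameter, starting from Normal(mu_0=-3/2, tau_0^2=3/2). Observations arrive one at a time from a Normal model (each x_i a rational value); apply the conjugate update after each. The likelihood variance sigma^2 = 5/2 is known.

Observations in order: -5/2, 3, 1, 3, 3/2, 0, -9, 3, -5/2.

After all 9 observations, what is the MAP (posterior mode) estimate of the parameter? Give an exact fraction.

obs 1: x=-5/2 → posterior Normal(-15/8, 15/16)
obs 2: x=3 → posterior Normal(-6/11, 15/22)
obs 3: x=1 → posterior Normal(-3/14, 15/28)
obs 4: x=3 → posterior Normal(6/17, 15/34)
obs 5: x=3/2 → posterior Normal(21/40, 3/8)
obs 6: x=0 → posterior Normal(21/46, 15/46)
obs 7: x=-9 → posterior Normal(-33/52, 15/52)
obs 8: x=3 → posterior Normal(-15/58, 15/58)
obs 9: x=-5/2 → posterior Normal(-15/32, 15/64)

-15/32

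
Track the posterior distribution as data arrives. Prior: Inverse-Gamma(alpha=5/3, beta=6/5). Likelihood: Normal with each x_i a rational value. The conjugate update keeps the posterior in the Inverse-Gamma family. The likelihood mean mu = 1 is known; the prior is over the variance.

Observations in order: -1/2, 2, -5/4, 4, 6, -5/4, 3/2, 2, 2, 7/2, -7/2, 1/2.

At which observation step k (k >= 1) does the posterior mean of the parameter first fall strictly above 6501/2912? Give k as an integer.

k = 3

obs 1: x=-1/2 → posterior Inverse-Gamma(13/6, 93/40)
obs 2: x=2 → posterior Inverse-Gamma(8/3, 113/40)
obs 3: x=-5/4 → posterior Inverse-Gamma(19/6, 857/160)
obs 4: x=4 → posterior Inverse-Gamma(11/3, 1577/160)
obs 5: x=6 → posterior Inverse-Gamma(25/6, 3577/160)
obs 6: x=-5/4 → posterior Inverse-Gamma(14/3, 1991/80)
obs 7: x=3/2 → posterior Inverse-Gamma(31/6, 2001/80)
obs 8: x=2 → posterior Inverse-Gamma(17/3, 2041/80)
obs 9: x=2 → posterior Inverse-Gamma(37/6, 2081/80)
obs 10: x=7/2 → posterior Inverse-Gamma(20/3, 2331/80)
obs 11: x=-7/2 → posterior Inverse-Gamma(43/6, 3141/80)
obs 12: x=1/2 → posterior Inverse-Gamma(23/3, 3151/80)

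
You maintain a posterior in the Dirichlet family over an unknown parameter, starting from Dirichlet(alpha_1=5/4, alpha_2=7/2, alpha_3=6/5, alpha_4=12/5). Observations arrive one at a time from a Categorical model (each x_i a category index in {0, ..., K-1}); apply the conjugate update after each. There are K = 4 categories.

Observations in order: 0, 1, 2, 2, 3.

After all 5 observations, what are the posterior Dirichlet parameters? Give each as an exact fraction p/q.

alpha_1=9/4, alpha_2=9/2, alpha_3=16/5, alpha_4=17/5

obs 1: x=0 → posterior Dirichlet(9/4, 7/2, 6/5, 12/5)
obs 2: x=1 → posterior Dirichlet(9/4, 9/2, 6/5, 12/5)
obs 3: x=2 → posterior Dirichlet(9/4, 9/2, 11/5, 12/5)
obs 4: x=2 → posterior Dirichlet(9/4, 9/2, 16/5, 12/5)
obs 5: x=3 → posterior Dirichlet(9/4, 9/2, 16/5, 17/5)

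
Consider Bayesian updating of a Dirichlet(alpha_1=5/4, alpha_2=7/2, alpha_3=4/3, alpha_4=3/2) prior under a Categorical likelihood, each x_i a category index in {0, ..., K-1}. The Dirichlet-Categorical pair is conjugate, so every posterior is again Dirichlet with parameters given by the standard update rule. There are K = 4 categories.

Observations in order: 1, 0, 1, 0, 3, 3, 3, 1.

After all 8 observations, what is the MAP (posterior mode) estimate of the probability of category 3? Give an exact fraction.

obs 1: x=1 → posterior Dirichlet(5/4, 9/2, 4/3, 3/2)
obs 2: x=0 → posterior Dirichlet(9/4, 9/2, 4/3, 3/2)
obs 3: x=1 → posterior Dirichlet(9/4, 11/2, 4/3, 3/2)
obs 4: x=0 → posterior Dirichlet(13/4, 11/2, 4/3, 3/2)
obs 5: x=3 → posterior Dirichlet(13/4, 11/2, 4/3, 5/2)
obs 6: x=3 → posterior Dirichlet(13/4, 11/2, 4/3, 7/2)
obs 7: x=3 → posterior Dirichlet(13/4, 11/2, 4/3, 9/2)
obs 8: x=1 → posterior Dirichlet(13/4, 13/2, 4/3, 9/2)

42/139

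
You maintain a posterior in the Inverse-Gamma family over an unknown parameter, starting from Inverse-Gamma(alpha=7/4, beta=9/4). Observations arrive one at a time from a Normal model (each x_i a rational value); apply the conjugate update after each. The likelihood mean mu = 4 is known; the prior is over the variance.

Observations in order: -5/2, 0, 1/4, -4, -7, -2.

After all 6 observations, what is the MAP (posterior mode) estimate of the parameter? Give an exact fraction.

4765/184

obs 1: x=-5/2 → posterior Inverse-Gamma(9/4, 187/8)
obs 2: x=0 → posterior Inverse-Gamma(11/4, 251/8)
obs 3: x=1/4 → posterior Inverse-Gamma(13/4, 1229/32)
obs 4: x=-4 → posterior Inverse-Gamma(15/4, 2253/32)
obs 5: x=-7 → posterior Inverse-Gamma(17/4, 4189/32)
obs 6: x=-2 → posterior Inverse-Gamma(19/4, 4765/32)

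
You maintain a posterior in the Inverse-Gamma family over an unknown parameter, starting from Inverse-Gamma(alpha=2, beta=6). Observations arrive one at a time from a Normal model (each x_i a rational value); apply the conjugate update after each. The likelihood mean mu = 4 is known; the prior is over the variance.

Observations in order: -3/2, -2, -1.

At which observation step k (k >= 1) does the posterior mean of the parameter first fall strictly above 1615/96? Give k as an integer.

obs 1: x=-3/2 → posterior Inverse-Gamma(5/2, 169/8)
obs 2: x=-2 → posterior Inverse-Gamma(3, 313/8)
obs 3: x=-1 → posterior Inverse-Gamma(7/2, 413/8)

k = 2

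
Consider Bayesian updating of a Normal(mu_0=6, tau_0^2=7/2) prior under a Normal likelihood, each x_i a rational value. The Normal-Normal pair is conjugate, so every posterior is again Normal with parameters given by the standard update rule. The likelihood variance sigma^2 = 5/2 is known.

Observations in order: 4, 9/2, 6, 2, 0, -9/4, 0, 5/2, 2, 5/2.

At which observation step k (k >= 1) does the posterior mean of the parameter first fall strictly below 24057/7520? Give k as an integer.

obs 1: x=4 → posterior Normal(29/6, 35/24)
obs 2: x=9/2 → posterior Normal(179/38, 35/38)
obs 3: x=6 → posterior Normal(263/52, 35/52)
obs 4: x=2 → posterior Normal(97/22, 35/66)
obs 5: x=0 → posterior Normal(291/80, 7/16)
obs 6: x=-9/4 → posterior Normal(519/188, 35/94)
obs 7: x=0 → posterior Normal(173/72, 35/108)
obs 8: x=5/2 → posterior Normal(589/244, 35/122)
obs 9: x=2 → posterior Normal(645/272, 35/136)
obs 10: x=5/2 → posterior Normal(143/60, 7/30)

k = 6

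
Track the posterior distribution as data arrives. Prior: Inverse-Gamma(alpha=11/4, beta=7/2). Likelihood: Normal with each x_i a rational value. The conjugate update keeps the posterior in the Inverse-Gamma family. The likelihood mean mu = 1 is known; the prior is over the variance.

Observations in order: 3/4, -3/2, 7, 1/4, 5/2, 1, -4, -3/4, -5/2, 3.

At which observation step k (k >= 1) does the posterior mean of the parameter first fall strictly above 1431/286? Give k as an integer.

obs 1: x=3/4 → posterior Inverse-Gamma(13/4, 113/32)
obs 2: x=-3/2 → posterior Inverse-Gamma(15/4, 213/32)
obs 3: x=7 → posterior Inverse-Gamma(17/4, 789/32)
obs 4: x=1/4 → posterior Inverse-Gamma(19/4, 399/16)
obs 5: x=5/2 → posterior Inverse-Gamma(21/4, 417/16)
obs 6: x=1 → posterior Inverse-Gamma(23/4, 417/16)
obs 7: x=-4 → posterior Inverse-Gamma(25/4, 617/16)
obs 8: x=-3/4 → posterior Inverse-Gamma(27/4, 1283/32)
obs 9: x=-5/2 → posterior Inverse-Gamma(29/4, 1479/32)
obs 10: x=3 → posterior Inverse-Gamma(31/4, 1543/32)

k = 3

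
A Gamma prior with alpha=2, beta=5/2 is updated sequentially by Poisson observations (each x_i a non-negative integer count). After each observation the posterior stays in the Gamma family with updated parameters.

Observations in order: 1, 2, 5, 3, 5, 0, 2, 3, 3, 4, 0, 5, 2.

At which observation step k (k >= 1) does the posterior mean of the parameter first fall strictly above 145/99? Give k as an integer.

obs 1: x=1 → posterior Gamma(3, 7/2)
obs 2: x=2 → posterior Gamma(5, 9/2)
obs 3: x=5 → posterior Gamma(10, 11/2)
obs 4: x=3 → posterior Gamma(13, 13/2)
obs 5: x=5 → posterior Gamma(18, 15/2)
obs 6: x=0 → posterior Gamma(18, 17/2)
obs 7: x=2 → posterior Gamma(20, 19/2)
obs 8: x=3 → posterior Gamma(23, 21/2)
obs 9: x=3 → posterior Gamma(26, 23/2)
obs 10: x=4 → posterior Gamma(30, 25/2)
obs 11: x=0 → posterior Gamma(30, 27/2)
obs 12: x=5 → posterior Gamma(35, 29/2)
obs 13: x=2 → posterior Gamma(37, 31/2)

k = 3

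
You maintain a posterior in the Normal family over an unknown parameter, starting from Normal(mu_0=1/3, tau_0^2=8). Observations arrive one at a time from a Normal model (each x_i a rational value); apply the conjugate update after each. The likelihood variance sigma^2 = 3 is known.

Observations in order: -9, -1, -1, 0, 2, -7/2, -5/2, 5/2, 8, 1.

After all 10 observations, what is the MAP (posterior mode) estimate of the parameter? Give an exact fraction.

obs 1: x=-9 → posterior Normal(-71/11, 24/11)
obs 2: x=-1 → posterior Normal(-79/19, 24/19)
obs 3: x=-1 → posterior Normal(-29/9, 8/9)
obs 4: x=0 → posterior Normal(-87/35, 24/35)
obs 5: x=2 → posterior Normal(-71/43, 24/43)
obs 6: x=-7/2 → posterior Normal(-33/17, 8/17)
obs 7: x=-5/2 → posterior Normal(-119/59, 24/59)
obs 8: x=5/2 → posterior Normal(-99/67, 24/67)
obs 9: x=8 → posterior Normal(-7/15, 8/25)
obs 10: x=1 → posterior Normal(-27/83, 24/83)

-27/83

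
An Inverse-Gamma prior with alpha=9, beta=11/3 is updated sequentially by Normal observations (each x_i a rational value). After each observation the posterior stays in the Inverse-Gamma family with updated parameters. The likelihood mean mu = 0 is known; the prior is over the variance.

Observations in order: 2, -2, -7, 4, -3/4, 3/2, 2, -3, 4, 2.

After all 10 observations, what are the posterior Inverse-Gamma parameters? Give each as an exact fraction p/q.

alpha=14, beta=5575/96

obs 1: x=2 → posterior Inverse-Gamma(19/2, 17/3)
obs 2: x=-2 → posterior Inverse-Gamma(10, 23/3)
obs 3: x=-7 → posterior Inverse-Gamma(21/2, 193/6)
obs 4: x=4 → posterior Inverse-Gamma(11, 241/6)
obs 5: x=-3/4 → posterior Inverse-Gamma(23/2, 3883/96)
obs 6: x=3/2 → posterior Inverse-Gamma(12, 3991/96)
obs 7: x=2 → posterior Inverse-Gamma(25/2, 4183/96)
obs 8: x=-3 → posterior Inverse-Gamma(13, 4615/96)
obs 9: x=4 → posterior Inverse-Gamma(27/2, 5383/96)
obs 10: x=2 → posterior Inverse-Gamma(14, 5575/96)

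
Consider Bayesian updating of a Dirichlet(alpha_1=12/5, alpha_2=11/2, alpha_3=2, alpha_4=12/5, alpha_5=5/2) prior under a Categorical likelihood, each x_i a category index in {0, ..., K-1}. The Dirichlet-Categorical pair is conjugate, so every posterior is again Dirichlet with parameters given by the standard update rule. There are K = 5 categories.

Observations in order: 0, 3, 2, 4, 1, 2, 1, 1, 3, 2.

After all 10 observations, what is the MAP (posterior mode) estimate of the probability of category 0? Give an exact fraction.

obs 1: x=0 → posterior Dirichlet(17/5, 11/2, 2, 12/5, 5/2)
obs 2: x=3 → posterior Dirichlet(17/5, 11/2, 2, 17/5, 5/2)
obs 3: x=2 → posterior Dirichlet(17/5, 11/2, 3, 17/5, 5/2)
obs 4: x=4 → posterior Dirichlet(17/5, 11/2, 3, 17/5, 7/2)
obs 5: x=1 → posterior Dirichlet(17/5, 13/2, 3, 17/5, 7/2)
obs 6: x=2 → posterior Dirichlet(17/5, 13/2, 4, 17/5, 7/2)
obs 7: x=1 → posterior Dirichlet(17/5, 15/2, 4, 17/5, 7/2)
obs 8: x=1 → posterior Dirichlet(17/5, 17/2, 4, 17/5, 7/2)
obs 9: x=3 → posterior Dirichlet(17/5, 17/2, 4, 22/5, 7/2)
obs 10: x=2 → posterior Dirichlet(17/5, 17/2, 5, 22/5, 7/2)

4/33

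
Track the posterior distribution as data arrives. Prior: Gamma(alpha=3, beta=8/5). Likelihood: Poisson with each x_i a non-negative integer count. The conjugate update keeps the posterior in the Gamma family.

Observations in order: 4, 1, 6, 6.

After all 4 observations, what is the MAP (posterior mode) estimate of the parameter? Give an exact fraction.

obs 1: x=4 → posterior Gamma(7, 13/5)
obs 2: x=1 → posterior Gamma(8, 18/5)
obs 3: x=6 → posterior Gamma(14, 23/5)
obs 4: x=6 → posterior Gamma(20, 28/5)

95/28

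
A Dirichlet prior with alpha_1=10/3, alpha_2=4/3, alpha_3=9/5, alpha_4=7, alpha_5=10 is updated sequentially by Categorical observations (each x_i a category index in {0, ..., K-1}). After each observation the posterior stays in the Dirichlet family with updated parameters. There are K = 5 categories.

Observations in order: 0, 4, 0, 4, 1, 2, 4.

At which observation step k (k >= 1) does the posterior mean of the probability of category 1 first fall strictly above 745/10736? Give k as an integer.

k = 5

obs 1: x=0 → posterior Dirichlet(13/3, 4/3, 9/5, 7, 10)
obs 2: x=4 → posterior Dirichlet(13/3, 4/3, 9/5, 7, 11)
obs 3: x=0 → posterior Dirichlet(16/3, 4/3, 9/5, 7, 11)
obs 4: x=4 → posterior Dirichlet(16/3, 4/3, 9/5, 7, 12)
obs 5: x=1 → posterior Dirichlet(16/3, 7/3, 9/5, 7, 12)
obs 6: x=2 → posterior Dirichlet(16/3, 7/3, 14/5, 7, 12)
obs 7: x=4 → posterior Dirichlet(16/3, 7/3, 14/5, 7, 13)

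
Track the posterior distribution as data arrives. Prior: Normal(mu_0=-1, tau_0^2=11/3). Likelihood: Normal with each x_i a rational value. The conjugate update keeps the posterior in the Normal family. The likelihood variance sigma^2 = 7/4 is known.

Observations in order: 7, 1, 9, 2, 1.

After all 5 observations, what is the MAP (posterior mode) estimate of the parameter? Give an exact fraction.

859/241

obs 1: x=7 → posterior Normal(287/65, 77/65)
obs 2: x=1 → posterior Normal(331/109, 77/109)
obs 3: x=9 → posterior Normal(727/153, 77/153)
obs 4: x=2 → posterior Normal(815/197, 77/197)
obs 5: x=1 → posterior Normal(859/241, 77/241)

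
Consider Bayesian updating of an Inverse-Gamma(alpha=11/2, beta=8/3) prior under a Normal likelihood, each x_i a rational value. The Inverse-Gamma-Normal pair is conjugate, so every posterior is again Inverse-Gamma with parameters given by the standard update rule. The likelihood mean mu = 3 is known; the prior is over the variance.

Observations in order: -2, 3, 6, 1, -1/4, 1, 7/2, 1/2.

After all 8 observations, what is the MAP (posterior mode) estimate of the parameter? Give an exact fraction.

3091/1008

obs 1: x=-2 → posterior Inverse-Gamma(6, 91/6)
obs 2: x=3 → posterior Inverse-Gamma(13/2, 91/6)
obs 3: x=6 → posterior Inverse-Gamma(7, 59/3)
obs 4: x=1 → posterior Inverse-Gamma(15/2, 65/3)
obs 5: x=-1/4 → posterior Inverse-Gamma(8, 2587/96)
obs 6: x=1 → posterior Inverse-Gamma(17/2, 2779/96)
obs 7: x=7/2 → posterior Inverse-Gamma(9, 2791/96)
obs 8: x=1/2 → posterior Inverse-Gamma(19/2, 3091/96)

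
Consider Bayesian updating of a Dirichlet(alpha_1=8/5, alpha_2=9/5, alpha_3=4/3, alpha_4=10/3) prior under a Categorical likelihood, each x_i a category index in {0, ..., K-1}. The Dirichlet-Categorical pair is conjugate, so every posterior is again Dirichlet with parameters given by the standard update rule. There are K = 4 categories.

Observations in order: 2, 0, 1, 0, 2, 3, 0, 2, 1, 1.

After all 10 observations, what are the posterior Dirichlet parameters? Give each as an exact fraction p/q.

obs 1: x=2 → posterior Dirichlet(8/5, 9/5, 7/3, 10/3)
obs 2: x=0 → posterior Dirichlet(13/5, 9/5, 7/3, 10/3)
obs 3: x=1 → posterior Dirichlet(13/5, 14/5, 7/3, 10/3)
obs 4: x=0 → posterior Dirichlet(18/5, 14/5, 7/3, 10/3)
obs 5: x=2 → posterior Dirichlet(18/5, 14/5, 10/3, 10/3)
obs 6: x=3 → posterior Dirichlet(18/5, 14/5, 10/3, 13/3)
obs 7: x=0 → posterior Dirichlet(23/5, 14/5, 10/3, 13/3)
obs 8: x=2 → posterior Dirichlet(23/5, 14/5, 13/3, 13/3)
obs 9: x=1 → posterior Dirichlet(23/5, 19/5, 13/3, 13/3)
obs 10: x=1 → posterior Dirichlet(23/5, 24/5, 13/3, 13/3)

alpha_1=23/5, alpha_2=24/5, alpha_3=13/3, alpha_4=13/3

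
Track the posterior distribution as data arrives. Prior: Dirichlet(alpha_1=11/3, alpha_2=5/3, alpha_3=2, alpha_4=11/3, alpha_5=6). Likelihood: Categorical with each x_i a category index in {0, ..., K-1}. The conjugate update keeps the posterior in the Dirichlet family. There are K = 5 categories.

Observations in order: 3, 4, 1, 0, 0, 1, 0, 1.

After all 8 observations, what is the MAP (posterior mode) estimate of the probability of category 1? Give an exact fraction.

obs 1: x=3 → posterior Dirichlet(11/3, 5/3, 2, 14/3, 6)
obs 2: x=4 → posterior Dirichlet(11/3, 5/3, 2, 14/3, 7)
obs 3: x=1 → posterior Dirichlet(11/3, 8/3, 2, 14/3, 7)
obs 4: x=0 → posterior Dirichlet(14/3, 8/3, 2, 14/3, 7)
obs 5: x=0 → posterior Dirichlet(17/3, 8/3, 2, 14/3, 7)
obs 6: x=1 → posterior Dirichlet(17/3, 11/3, 2, 14/3, 7)
obs 7: x=0 → posterior Dirichlet(20/3, 11/3, 2, 14/3, 7)
obs 8: x=1 → posterior Dirichlet(20/3, 14/3, 2, 14/3, 7)

11/60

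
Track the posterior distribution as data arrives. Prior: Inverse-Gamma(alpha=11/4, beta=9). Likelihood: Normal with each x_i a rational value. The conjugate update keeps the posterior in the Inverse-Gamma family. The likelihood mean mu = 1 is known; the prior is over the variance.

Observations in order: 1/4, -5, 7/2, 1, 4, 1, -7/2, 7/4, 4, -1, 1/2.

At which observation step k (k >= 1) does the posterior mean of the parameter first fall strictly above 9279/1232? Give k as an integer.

k = 2

obs 1: x=1/4 → posterior Inverse-Gamma(13/4, 297/32)
obs 2: x=-5 → posterior Inverse-Gamma(15/4, 873/32)
obs 3: x=7/2 → posterior Inverse-Gamma(17/4, 973/32)
obs 4: x=1 → posterior Inverse-Gamma(19/4, 973/32)
obs 5: x=4 → posterior Inverse-Gamma(21/4, 1117/32)
obs 6: x=1 → posterior Inverse-Gamma(23/4, 1117/32)
obs 7: x=-7/2 → posterior Inverse-Gamma(25/4, 1441/32)
obs 8: x=7/4 → posterior Inverse-Gamma(27/4, 725/16)
obs 9: x=4 → posterior Inverse-Gamma(29/4, 797/16)
obs 10: x=-1 → posterior Inverse-Gamma(31/4, 829/16)
obs 11: x=1/2 → posterior Inverse-Gamma(33/4, 831/16)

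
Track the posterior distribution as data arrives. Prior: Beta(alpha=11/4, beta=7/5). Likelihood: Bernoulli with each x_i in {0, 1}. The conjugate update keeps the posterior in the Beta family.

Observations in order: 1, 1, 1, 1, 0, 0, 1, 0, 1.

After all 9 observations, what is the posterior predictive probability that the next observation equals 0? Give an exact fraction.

obs 1: x=1 → posterior Beta(15/4, 7/5)
obs 2: x=1 → posterior Beta(19/4, 7/5)
obs 3: x=1 → posterior Beta(23/4, 7/5)
obs 4: x=1 → posterior Beta(27/4, 7/5)
obs 5: x=0 → posterior Beta(27/4, 12/5)
obs 6: x=0 → posterior Beta(27/4, 17/5)
obs 7: x=1 → posterior Beta(31/4, 17/5)
obs 8: x=0 → posterior Beta(31/4, 22/5)
obs 9: x=1 → posterior Beta(35/4, 22/5)

88/263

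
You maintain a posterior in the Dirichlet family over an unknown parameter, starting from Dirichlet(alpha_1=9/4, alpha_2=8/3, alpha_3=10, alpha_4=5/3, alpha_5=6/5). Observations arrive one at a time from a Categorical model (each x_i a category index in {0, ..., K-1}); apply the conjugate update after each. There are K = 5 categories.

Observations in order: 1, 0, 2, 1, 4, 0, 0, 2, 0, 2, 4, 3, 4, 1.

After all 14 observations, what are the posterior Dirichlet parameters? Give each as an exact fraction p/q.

obs 1: x=1 → posterior Dirichlet(9/4, 11/3, 10, 5/3, 6/5)
obs 2: x=0 → posterior Dirichlet(13/4, 11/3, 10, 5/3, 6/5)
obs 3: x=2 → posterior Dirichlet(13/4, 11/3, 11, 5/3, 6/5)
obs 4: x=1 → posterior Dirichlet(13/4, 14/3, 11, 5/3, 6/5)
obs 5: x=4 → posterior Dirichlet(13/4, 14/3, 11, 5/3, 11/5)
obs 6: x=0 → posterior Dirichlet(17/4, 14/3, 11, 5/3, 11/5)
obs 7: x=0 → posterior Dirichlet(21/4, 14/3, 11, 5/3, 11/5)
obs 8: x=2 → posterior Dirichlet(21/4, 14/3, 12, 5/3, 11/5)
obs 9: x=0 → posterior Dirichlet(25/4, 14/3, 12, 5/3, 11/5)
obs 10: x=2 → posterior Dirichlet(25/4, 14/3, 13, 5/3, 11/5)
obs 11: x=4 → posterior Dirichlet(25/4, 14/3, 13, 5/3, 16/5)
obs 12: x=3 → posterior Dirichlet(25/4, 14/3, 13, 8/3, 16/5)
obs 13: x=4 → posterior Dirichlet(25/4, 14/3, 13, 8/3, 21/5)
obs 14: x=1 → posterior Dirichlet(25/4, 17/3, 13, 8/3, 21/5)

alpha_1=25/4, alpha_2=17/3, alpha_3=13, alpha_4=8/3, alpha_5=21/5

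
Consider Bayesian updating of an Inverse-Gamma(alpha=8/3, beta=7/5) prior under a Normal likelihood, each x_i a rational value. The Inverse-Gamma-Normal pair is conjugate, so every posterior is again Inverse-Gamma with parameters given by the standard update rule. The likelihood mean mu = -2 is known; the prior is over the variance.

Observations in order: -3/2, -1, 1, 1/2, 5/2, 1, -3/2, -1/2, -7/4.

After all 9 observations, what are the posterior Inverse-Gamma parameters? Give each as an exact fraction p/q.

alpha=43/6, beta=4089/160

obs 1: x=-3/2 → posterior Inverse-Gamma(19/6, 61/40)
obs 2: x=-1 → posterior Inverse-Gamma(11/3, 81/40)
obs 3: x=1 → posterior Inverse-Gamma(25/6, 261/40)
obs 4: x=1/2 → posterior Inverse-Gamma(14/3, 193/20)
obs 5: x=5/2 → posterior Inverse-Gamma(31/6, 791/40)
obs 6: x=1 → posterior Inverse-Gamma(17/3, 971/40)
obs 7: x=-3/2 → posterior Inverse-Gamma(37/6, 122/5)
obs 8: x=-1/2 → posterior Inverse-Gamma(20/3, 1021/40)
obs 9: x=-7/4 → posterior Inverse-Gamma(43/6, 4089/160)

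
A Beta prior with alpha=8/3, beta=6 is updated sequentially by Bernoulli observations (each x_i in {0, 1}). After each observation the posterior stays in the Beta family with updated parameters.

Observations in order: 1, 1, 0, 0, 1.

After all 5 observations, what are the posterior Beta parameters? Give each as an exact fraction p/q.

obs 1: x=1 → posterior Beta(11/3, 6)
obs 2: x=1 → posterior Beta(14/3, 6)
obs 3: x=0 → posterior Beta(14/3, 7)
obs 4: x=0 → posterior Beta(14/3, 8)
obs 5: x=1 → posterior Beta(17/3, 8)

alpha=17/3, beta=8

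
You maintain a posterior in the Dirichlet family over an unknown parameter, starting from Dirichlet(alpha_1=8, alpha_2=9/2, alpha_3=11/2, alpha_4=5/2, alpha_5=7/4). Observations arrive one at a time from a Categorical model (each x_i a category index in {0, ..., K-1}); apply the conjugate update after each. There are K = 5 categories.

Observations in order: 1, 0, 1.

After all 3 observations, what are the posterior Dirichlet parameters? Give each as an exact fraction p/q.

alpha_1=9, alpha_2=13/2, alpha_3=11/2, alpha_4=5/2, alpha_5=7/4

obs 1: x=1 → posterior Dirichlet(8, 11/2, 11/2, 5/2, 7/4)
obs 2: x=0 → posterior Dirichlet(9, 11/2, 11/2, 5/2, 7/4)
obs 3: x=1 → posterior Dirichlet(9, 13/2, 11/2, 5/2, 7/4)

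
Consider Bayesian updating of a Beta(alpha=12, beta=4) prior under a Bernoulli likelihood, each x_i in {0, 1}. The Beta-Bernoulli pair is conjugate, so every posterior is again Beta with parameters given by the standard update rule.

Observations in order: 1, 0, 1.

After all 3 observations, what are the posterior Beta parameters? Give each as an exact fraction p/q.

alpha=14, beta=5

obs 1: x=1 → posterior Beta(13, 4)
obs 2: x=0 → posterior Beta(13, 5)
obs 3: x=1 → posterior Beta(14, 5)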